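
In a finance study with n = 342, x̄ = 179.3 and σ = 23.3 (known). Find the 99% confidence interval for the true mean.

CI = x̄ ± z*(σ/√n) = 179.3 ± 2.576(23.3/√342) = 179.3 ± 3.25 = (176.05, 182.55)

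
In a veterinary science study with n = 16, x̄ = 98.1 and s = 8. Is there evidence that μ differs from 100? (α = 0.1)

t = (x̄ - μ₀)/(s/√n) = (98.1 - 100)/(8/√16) = -0.95. df = 15, critical t = ±1.753. Fail to reject H₀.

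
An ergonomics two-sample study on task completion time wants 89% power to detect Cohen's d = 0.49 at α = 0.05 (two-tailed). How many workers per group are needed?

z_{α/2} = 1.96, z_β = Φ⁻¹(0.89) = 1.227. For small effect (d = 0.49): n per group = 2(z_{α/2} + z_β)²/d² = 2(1.96 + 1.227)²/0.49² = 84.6 → 85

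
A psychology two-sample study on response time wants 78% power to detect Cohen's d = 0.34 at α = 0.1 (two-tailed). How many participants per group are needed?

z_{α/2} = 1.645, z_β = Φ⁻¹(0.78) = 0.772. For small effect (d = 0.34): n per group = 2(z_{α/2} + z_β)²/d² = 2(1.645 + 0.772)²/0.34² = 101.1 → 102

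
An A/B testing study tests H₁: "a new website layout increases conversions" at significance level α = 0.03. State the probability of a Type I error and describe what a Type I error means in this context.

P(Type I error) = α = 0.03. A Type I error is rejecting H₀ when H₀ is actually true (false positive) — here, concluding that a new website layout increases conversions when in fact this is not the case. Consequence: rolling out a layout that doesn't actually help — wasted engineering effort.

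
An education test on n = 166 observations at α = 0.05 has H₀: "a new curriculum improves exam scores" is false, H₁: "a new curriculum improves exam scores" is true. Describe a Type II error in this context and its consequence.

Type II error: failing to reject H₀ when it is false — concluding that a new curriculum improves exam scores is not supported when in fact it is. Consequence: keeping the old curriculum when the new one would have helped students.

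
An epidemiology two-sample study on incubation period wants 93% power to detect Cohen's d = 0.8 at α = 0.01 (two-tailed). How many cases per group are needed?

z_{α/2} = 2.576, z_β = Φ⁻¹(0.93) = 1.476. For large effect (d = 0.8): n per group = 2(z_{α/2} + z_β)²/d² = 2(2.576 + 1.476)²/0.8² = 51.3 → 52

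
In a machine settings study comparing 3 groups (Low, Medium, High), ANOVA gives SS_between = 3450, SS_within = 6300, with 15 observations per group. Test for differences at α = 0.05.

df_between = 2, df_within = 42. F = MS_between/MS_within = 1725.0/150.0 = 11.5. F_crit ≈ 3.22. Reject H₀. At least one mean differs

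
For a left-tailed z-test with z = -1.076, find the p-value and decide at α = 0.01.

p = P(Z < -1.076) = Φ(-1.076) ≈ 0.141. Since p ≥ 0.01, fail to reject H₀ (not significant) at α = 0.01.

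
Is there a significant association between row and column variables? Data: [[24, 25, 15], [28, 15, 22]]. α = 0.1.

χ² = 4.125. df = 2, critical = 4.605. Fail to reject H₀. No evidence of dependence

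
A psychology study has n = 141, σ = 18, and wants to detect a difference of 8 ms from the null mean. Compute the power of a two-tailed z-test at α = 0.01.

SE = σ/√n = 18/√141 = 1.516. Non-centrality λ = d/SE = 8/1.516 = 5.277. Power ≈ Φ(λ - z_{α/2}) = Φ(5.277 - 2.576) = Φ(2.701) = 0.997.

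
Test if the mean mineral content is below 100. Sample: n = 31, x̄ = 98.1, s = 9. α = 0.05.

t = (98.1 - 100)/(9/√31) = -1.175, df = 30. Critical t = -1.697. Fail to reject H₀.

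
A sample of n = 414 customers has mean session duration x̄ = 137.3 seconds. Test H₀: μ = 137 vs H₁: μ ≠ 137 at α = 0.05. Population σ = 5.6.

z = (x̄ - μ₀)/(σ/√n) = (137.3 - 137)/(5.6/√414) = 1.09. Critical value: ±1.96. Since |1.09| ≤ 1.96, Fail to reject H₀.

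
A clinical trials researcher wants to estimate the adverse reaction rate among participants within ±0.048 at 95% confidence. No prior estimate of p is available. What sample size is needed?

Conservative approach: use p = 0.5 (maximizes p(1-p) = 0.25). n = z²(0.25)/E² = 1.96²×0.25/0.048² = 416.8 → n = 417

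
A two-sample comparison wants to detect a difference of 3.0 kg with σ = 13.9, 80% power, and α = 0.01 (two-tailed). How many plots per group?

n per group = 2(z_α/2 + z_β)²σ²/d² = 2×(2.576 + 0.84)²×13.9²/3.0² = 501.02 → n = 502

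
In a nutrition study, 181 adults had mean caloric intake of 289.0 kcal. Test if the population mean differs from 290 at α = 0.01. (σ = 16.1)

z = (x̄ - μ₀)/(σ/√n) = (289.0 - 290)/(16.1/√181) = -0.836. Critical value: ±2.576. Since |-0.836| ≤ 2.576, Fail to reject H₀.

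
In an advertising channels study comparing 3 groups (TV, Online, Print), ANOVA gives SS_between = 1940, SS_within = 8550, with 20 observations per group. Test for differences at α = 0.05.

df_between = 2, df_within = 57. F = MS_between/MS_within = 970.0/150.0 = 6.467. F_crit ≈ 3.159. Reject H₀. At least one mean differs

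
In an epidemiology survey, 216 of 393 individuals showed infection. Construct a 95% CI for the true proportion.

p̂ = 0.55. CI = p̂ ± z*√(p̂(1-p̂)/n) = (0.5, 0.599)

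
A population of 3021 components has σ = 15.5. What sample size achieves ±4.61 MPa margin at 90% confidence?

Without FPC: n₀ = (1.645×15.5/4.61)² = 30.591. With FPC: n = n₀N/(n₀+N-1) = 30.3 → n = 31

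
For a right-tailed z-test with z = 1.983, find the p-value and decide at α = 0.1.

p = P(Z > 1.983) = 1 - Φ(1.983) ≈ 0.0237. Since p < 0.1, reject H₀ (significant) at α = 0.1.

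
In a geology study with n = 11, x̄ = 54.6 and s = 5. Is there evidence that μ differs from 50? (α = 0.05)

t = (x̄ - μ₀)/(s/√n) = (54.6 - 50)/(5/√11) = 3.051. df = 10, critical t = ±2.228. Reject H₀.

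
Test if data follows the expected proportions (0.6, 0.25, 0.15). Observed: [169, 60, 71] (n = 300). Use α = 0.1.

Expected: [180.0, 75.0, 45.0]. χ² = 18.694. df = 2, critical = 4.605. Reject H₀.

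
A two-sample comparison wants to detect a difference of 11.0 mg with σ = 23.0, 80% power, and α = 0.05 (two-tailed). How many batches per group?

n per group = 2(z_α/2 + z_β)²σ²/d² = 2×(1.96 + 0.84)²×23.0²/11.0² = 68.6 → n = 69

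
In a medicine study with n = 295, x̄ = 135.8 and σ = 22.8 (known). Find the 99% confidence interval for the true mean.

CI = x̄ ± z*(σ/√n) = 135.8 ± 2.576(22.8/√295) = 135.8 ± 3.42 = (132.38, 139.22)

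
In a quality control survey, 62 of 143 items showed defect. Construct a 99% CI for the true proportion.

p̂ = 0.434. CI = p̂ ± z*√(p̂(1-p̂)/n) = (0.327, 0.54)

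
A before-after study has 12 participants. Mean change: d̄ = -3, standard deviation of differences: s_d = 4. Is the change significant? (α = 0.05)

t = d̄/(s_d/√n) = -3/(4/√12) = -2.598. df = 11, critical t = ±2.201. Reject H₀.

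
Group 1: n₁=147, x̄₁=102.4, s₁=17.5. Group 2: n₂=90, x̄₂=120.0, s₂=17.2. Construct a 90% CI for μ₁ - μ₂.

Difference = -17.6. SE = √(17.5²/147 + 17.2²/90) = 2.317. CI = (-21.41, -13.79)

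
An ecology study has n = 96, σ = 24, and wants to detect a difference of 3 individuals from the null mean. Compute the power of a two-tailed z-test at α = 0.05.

SE = σ/√n = 24/√96 = 2.449. Non-centrality λ = d/SE = 3/2.449 = 1.225. Power ≈ Φ(λ - z_{α/2}) = Φ(1.225 - 1.96) = Φ(-0.735) = 0.231.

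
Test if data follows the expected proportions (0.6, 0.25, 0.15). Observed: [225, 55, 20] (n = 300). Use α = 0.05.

Expected: [180.0, 75.0, 45.0]. χ² = 30.472. df = 2, critical = 5.991. Reject H₀.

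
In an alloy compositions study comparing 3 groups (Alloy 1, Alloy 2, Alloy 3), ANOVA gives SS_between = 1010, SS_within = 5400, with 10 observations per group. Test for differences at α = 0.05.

df_between = 2, df_within = 27. F = MS_between/MS_within = 505.0/200.0 = 2.525. F_crit ≈ 3.354. Fail to reject H₀.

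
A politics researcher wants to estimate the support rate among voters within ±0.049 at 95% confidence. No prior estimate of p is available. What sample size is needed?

Conservative approach: use p = 0.5 (maximizes p(1-p) = 0.25). n = z²(0.25)/E² = 1.96²×0.25/0.049² = 400.0 → n = 400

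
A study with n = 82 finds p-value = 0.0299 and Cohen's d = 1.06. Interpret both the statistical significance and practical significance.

Statistically significant (p = 0.0299 < 0.05). Cohen's d = 1.06 indicates a large effect size. Both statistical and practical significance should be considered.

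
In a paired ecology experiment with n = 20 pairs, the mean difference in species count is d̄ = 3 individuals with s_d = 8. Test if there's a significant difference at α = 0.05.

t = d̄/(s_d/√n) = 3/(8/√20) = 1.677. df = 19, critical t = ±2.093. Fail to reject H₀.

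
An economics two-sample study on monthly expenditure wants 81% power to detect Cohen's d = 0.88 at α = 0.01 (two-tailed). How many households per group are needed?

z_{α/2} = 2.576, z_β = Φ⁻¹(0.81) = 0.878. For large effect (d = 0.88): n per group = 2(z_{α/2} + z_β)²/d² = 2(2.576 + 0.878)²/0.88² = 30.8 → 31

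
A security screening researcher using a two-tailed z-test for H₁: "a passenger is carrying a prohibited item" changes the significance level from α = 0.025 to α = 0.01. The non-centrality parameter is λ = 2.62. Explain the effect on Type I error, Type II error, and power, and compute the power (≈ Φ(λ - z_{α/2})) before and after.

Decreasing α from 0.025 to 0.01:
• Type I error rate decreases (α is the Type I rate by definition).
• Critical value moves from z_{α/2} = 2.241 to 2.576, so power = Φ(λ - z_{α/2}) goes from Φ(2.62 - 2.241) = 0.648 to Φ(2.62 - 2.576) = 0.518.
• Type II error rate β = 1 - power therefore increases (0.352 → 0.482).
Appropriate when false positives are costly — here, detaining an innocent passenger — delay and inconvenience.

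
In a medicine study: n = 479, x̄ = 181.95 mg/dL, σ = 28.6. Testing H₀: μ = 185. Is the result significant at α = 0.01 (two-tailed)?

z = (181.95 - 185)/(28.6/√479) = -2.334. Since |z| ≤ 2.576, not significant at α = 0.01.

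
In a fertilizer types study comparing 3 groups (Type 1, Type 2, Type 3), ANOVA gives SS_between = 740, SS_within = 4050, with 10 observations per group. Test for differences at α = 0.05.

df_between = 2, df_within = 27. F = MS_between/MS_within = 370.0/150.0 = 2.467. F_crit ≈ 3.354. Fail to reject H₀.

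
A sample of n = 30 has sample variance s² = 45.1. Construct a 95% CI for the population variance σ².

df = 29. χ²_{0.025} = 45.722, χ²_{0.975} = 16.047. CI for σ² = ((n-1)s²/χ²_{α/2}, (n-1)s²/χ²_{1-α/2}) = (29·45.1/45.722, 29·45.1/16.047) = (28.61, 81.5)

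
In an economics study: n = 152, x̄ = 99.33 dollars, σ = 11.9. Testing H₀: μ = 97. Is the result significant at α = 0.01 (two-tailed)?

z = (99.33 - 97)/(11.9/√152) = 2.414. Since |z| ≤ 2.576, not significant at α = 0.01.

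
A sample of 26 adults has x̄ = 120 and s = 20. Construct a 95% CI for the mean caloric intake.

CI = x̄ ± t*(s/√n) = 120 ± 2.06(20/√26) = (111.92, 128.08)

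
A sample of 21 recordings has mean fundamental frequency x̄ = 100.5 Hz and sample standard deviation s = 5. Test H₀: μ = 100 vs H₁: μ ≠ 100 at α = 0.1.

t = (x̄ - μ₀)/(s/√n) = (100.5 - 100)/(5/√21) = 0.458. df = 20, critical t = ±1.725. Fail to reject H₀.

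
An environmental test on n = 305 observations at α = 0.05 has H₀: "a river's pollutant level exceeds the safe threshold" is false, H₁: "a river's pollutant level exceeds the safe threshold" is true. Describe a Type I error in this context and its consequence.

Type I error: rejecting H₀ when it is true — concluding that a river's pollutant level exceeds the safe threshold when in fact it is not. Consequence: shutting down a compliant factory unnecessarily.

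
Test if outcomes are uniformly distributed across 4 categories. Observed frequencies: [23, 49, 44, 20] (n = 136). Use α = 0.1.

Expected = 34 each. χ² = Σ(O-E)²/E = 18.882. df = 3, critical value = 6.251. Reject H₀.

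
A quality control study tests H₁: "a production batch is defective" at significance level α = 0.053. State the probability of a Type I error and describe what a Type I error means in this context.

P(Type I error) = α = 0.053. A Type I error is rejecting H₀ when H₀ is actually true (false positive) — here, concluding that a production batch is defective when in fact this is not the case. Consequence: scrapping a good batch — wasted material and cost for no reason.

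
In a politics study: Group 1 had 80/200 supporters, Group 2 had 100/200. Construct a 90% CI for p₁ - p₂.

p̂₁ = 0.4, p̂₂ = 0.5. Difference = -0.1. CI = (-0.181, -0.019)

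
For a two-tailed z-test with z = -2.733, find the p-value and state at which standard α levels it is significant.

p = 2·P(Z > |-2.733|) = 2·(1 - Φ(2.733)) ≈ 0.0063. Significant at α = 0.1; Significant at α = 0.05; Significant at α = 0.01.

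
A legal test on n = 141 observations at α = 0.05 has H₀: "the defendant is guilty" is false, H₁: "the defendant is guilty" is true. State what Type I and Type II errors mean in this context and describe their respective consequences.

Type I (false positive): concluding that the defendant is guilty when it is not — convicting an innocent person. Type II (false negative): failing to conclude that the defendant is guilty when it is — acquitting a guilty person. Which is costlier depends on domain priorities and is a judgement call rather than a statistical fact.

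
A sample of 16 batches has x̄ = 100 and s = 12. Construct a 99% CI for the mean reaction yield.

CI = x̄ ± t*(s/√n) = 100 ± 2.947(12/√16) = (91.16, 108.84)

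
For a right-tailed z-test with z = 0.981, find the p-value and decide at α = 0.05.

p = P(Z > 0.981) = 1 - Φ(0.981) ≈ 0.1633. Since p ≥ 0.05, fail to reject H₀ (not significant) at α = 0.05.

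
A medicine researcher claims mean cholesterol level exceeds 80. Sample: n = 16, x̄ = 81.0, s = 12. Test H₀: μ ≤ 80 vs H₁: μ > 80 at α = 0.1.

t = (81.0 - 80)/(12/√16) = 0.333, df = 15. Critical t = 1.341. Fail to reject H₀.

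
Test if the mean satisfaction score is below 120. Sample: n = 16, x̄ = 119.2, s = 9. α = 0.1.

t = (119.2 - 120)/(9/√16) = -0.356, df = 15. Critical t = -1.341. Fail to reject H₀.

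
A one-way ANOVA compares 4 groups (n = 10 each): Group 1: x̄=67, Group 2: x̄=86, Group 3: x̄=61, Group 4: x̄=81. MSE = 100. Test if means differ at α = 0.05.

Grand mean = 73.75. SS_between = 4107.5, MS_between = 1369.17. F = 13.692, F_crit ≈ 2.866. Reject H₀.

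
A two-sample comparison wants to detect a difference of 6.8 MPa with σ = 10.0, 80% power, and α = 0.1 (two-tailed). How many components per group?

n per group = 2(z_α/2 + z_β)²σ²/d² = 2×(1.645 + 0.84)²×10.0²/6.8² = 26.7 → n = 27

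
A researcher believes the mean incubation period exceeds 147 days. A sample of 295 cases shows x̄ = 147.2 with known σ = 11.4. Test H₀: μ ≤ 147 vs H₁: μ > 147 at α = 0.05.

z = 0.301. Critical value: 1.645. Fail to reject H₀.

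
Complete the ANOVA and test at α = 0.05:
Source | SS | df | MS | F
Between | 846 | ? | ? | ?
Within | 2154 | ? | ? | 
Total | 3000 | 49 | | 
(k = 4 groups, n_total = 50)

df_between = 3, df_within = 46. MS_between = 282.0, MS_within = 46.83. F = 6.022, F_crit ≈ 2.807. Reject H₀.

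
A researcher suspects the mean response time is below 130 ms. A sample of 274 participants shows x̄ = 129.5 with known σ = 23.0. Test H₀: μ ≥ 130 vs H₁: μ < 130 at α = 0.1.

z = -0.36. Critical value: -1.28. Fail to reject H₀.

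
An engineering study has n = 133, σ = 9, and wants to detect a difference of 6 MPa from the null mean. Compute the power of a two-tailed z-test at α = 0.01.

SE = σ/√n = 9/√133 = 0.78. Non-centrality λ = d/SE = 6/0.78 = 7.688. Power ≈ Φ(λ - z_{α/2}) = Φ(7.688 - 2.576) = Φ(5.112) = 1.0.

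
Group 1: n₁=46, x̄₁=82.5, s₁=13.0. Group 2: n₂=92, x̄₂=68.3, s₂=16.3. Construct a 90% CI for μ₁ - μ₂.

Difference = 14.2. SE = √(13.0²/46 + 16.3²/92) = 2.562. CI = (9.99, 18.41)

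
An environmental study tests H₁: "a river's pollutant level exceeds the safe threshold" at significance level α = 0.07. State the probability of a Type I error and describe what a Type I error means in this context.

P(Type I error) = α = 0.07. A Type I error is rejecting H₀ when H₀ is actually true (false positive) — here, concluding that a river's pollutant level exceeds the safe threshold when in fact this is not the case. Consequence: shutting down a compliant factory unnecessarily.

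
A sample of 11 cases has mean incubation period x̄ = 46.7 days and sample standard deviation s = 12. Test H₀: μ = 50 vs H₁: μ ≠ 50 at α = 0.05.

t = (x̄ - μ₀)/(s/√n) = (46.7 - 50)/(12/√11) = -0.912. df = 10, critical t = ±2.228. Fail to reject H₀.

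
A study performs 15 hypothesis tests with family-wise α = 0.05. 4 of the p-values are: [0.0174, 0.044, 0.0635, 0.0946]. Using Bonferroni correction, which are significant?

Bonferroni α = 0.05/15 = 0.00333. None of the given p-values are significant.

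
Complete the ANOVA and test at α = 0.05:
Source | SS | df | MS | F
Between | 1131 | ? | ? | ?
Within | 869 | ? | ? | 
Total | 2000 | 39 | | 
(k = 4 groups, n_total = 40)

df_between = 3, df_within = 36. MS_between = 377.0, MS_within = 24.14. F = 15.618, F_crit ≈ 2.866. Reject H₀.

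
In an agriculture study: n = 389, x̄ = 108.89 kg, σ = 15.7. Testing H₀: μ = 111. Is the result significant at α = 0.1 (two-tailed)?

z = (108.89 - 111)/(15.7/√389) = -2.651. Since |z| > 1.645, significant at α = 0.1.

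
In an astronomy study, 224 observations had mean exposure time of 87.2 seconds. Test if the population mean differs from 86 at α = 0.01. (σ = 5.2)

z = (x̄ - μ₀)/(σ/√n) = (87.2 - 86)/(5.2/√224) = 3.454. Critical value: ±2.576. Since |3.454| > 2.576, Reject H₀.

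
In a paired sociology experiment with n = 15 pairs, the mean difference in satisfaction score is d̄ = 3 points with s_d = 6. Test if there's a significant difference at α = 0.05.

t = d̄/(s_d/√n) = 3/(6/√15) = 1.936. df = 14, critical t = ±2.145. Fail to reject H₀.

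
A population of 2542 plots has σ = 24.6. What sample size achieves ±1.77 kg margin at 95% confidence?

Without FPC: n₀ = (1.96×24.6/1.77)² = 742.055. With FPC: n = n₀N/(n₀+N-1) = 574.6 → n = 575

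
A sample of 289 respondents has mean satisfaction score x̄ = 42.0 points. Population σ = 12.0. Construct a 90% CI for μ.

CI = x̄ ± z*(σ/√n) = 42.0 ± 1.645(12.0/√289) = 42.0 ± 1.16 = (40.84, 43.16)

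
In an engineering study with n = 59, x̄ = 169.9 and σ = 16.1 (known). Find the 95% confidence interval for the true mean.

CI = x̄ ± z*(σ/√n) = 169.9 ± 1.96(16.1/√59) = 169.9 ± 4.11 = (165.79, 174.01)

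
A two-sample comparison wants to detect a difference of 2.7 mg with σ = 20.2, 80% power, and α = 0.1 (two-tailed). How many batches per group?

n per group = 2(z_α/2 + z_β)²σ²/d² = 2×(1.645 + 0.84)²×20.2²/2.7² = 691.3 → n = 692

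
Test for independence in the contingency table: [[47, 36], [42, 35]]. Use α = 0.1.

χ² = 0.07. df = 1, critical = 2.706. Fail to reject H₀. No evidence of dependence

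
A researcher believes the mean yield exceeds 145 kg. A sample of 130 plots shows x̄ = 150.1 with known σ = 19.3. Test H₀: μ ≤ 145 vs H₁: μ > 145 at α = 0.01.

z = 3.013. Critical value: 2.33. Reject H₀.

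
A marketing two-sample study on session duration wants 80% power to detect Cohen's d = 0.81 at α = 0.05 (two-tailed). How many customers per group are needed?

z_{α/2} = 1.96, z_β = Φ⁻¹(0.8) = 0.842. For large effect (d = 0.81): n per group = 2(z_{α/2} + z_β)²/d² = 2(1.96 + 0.842)²/0.81² = 23.9 → 24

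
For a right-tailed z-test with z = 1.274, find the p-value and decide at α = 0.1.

p = P(Z > 1.274) = 1 - Φ(1.274) ≈ 0.1013. Since p ≥ 0.1, fail to reject H₀ (not significant) at α = 0.1.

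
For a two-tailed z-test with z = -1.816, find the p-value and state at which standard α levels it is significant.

p = 2·P(Z > |-1.816|) = 2·(1 - Φ(1.816)) ≈ 0.0694. Significant at α = 0.1.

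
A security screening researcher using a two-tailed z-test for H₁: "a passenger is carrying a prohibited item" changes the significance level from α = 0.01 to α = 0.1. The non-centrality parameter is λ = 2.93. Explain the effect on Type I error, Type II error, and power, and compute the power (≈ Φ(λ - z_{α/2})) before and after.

Increasing α from 0.01 to 0.1:
• Type I error rate increases (α is the Type I rate by definition).
• Critical value moves from z_{α/2} = 2.576 to 1.645, so power = Φ(λ - z_{α/2}) goes from Φ(2.93 - 2.576) = 0.638 to Φ(2.93 - 1.645) = 0.901.
• Type II error rate β = 1 - power therefore decreases (0.362 → 0.099).
Appropriate when false negatives are costly — here, letting a prohibited item through — security breach.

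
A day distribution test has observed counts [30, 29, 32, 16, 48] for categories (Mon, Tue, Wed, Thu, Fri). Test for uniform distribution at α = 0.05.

Expected = 31 each. χ² = Σ(O-E)²/E = 16.774. df = 4, critical value = 9.488. Reject H₀.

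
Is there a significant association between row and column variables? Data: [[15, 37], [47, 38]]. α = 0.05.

χ² = 9.109. df = 1, critical = 3.841. Reject H₀. Variables are dependent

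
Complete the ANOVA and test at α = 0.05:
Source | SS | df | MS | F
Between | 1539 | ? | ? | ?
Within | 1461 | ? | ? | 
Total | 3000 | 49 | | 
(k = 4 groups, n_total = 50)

df_between = 3, df_within = 46. MS_between = 513.0, MS_within = 31.76. F = 16.152, F_crit ≈ 2.807. Reject H₀.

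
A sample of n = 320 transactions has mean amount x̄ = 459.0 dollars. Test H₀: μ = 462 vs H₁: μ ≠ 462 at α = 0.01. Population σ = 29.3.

z = (x̄ - μ₀)/(σ/√n) = (459.0 - 462)/(29.3/√320) = -1.832. Critical value: ±2.576. Since |-1.832| ≤ 2.576, Fail to reject H₀.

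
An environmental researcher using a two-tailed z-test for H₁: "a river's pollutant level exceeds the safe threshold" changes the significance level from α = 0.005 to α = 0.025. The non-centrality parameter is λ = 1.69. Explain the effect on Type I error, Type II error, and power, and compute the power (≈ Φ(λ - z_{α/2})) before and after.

Increasing α from 0.005 to 0.025:
• Type I error rate increases (α is the Type I rate by definition).
• Critical value moves from z_{α/2} = 2.807 to 2.241, so power = Φ(λ - z_{α/2}) goes from Φ(1.69 - 2.807) = 0.132 to Φ(1.69 - 2.241) = 0.291.
• Type II error rate β = 1 - power therefore decreases (0.868 → 0.709).
Appropriate when false negatives are costly — here, allowing unsafe pollution to continue.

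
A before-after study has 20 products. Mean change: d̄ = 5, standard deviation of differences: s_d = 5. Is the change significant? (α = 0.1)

t = d̄/(s_d/√n) = 5/(5/√20) = 4.472. df = 19, critical t = ±1.729. Reject H₀.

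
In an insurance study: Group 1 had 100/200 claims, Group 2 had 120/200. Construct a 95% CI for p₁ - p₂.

p̂₁ = 0.5, p̂₂ = 0.6. Difference = -0.1. CI = (-0.197, -0.003)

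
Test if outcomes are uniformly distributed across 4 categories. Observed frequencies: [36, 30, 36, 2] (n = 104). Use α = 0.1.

Expected = 26 each. χ² = Σ(O-E)²/E = 30.462. df = 3, critical value = 6.251. Reject H₀.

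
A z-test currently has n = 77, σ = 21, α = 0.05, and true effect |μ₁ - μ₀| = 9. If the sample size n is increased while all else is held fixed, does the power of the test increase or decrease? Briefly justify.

Power increases: a larger n shrinks the standard error σ/√n, moving the sampling distribution under H₁ further from the critical value.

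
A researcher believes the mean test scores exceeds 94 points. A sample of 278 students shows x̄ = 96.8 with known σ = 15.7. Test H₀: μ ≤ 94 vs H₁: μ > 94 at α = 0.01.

z = 2.974. Critical value: 2.33. Reject H₀.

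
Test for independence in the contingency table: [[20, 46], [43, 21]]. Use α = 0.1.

χ² = 17.699. df = 1, critical = 2.706. Reject H₀. Variables are dependent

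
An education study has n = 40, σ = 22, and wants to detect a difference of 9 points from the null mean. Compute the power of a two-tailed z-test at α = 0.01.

SE = σ/√n = 22/√40 = 3.479. Non-centrality λ = d/SE = 9/3.479 = 2.587. Power ≈ Φ(λ - z_{α/2}) = Φ(2.587 - 2.576) = Φ(0.011) = 0.505.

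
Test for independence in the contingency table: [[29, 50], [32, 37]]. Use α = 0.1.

χ² = 1.421. df = 1, critical = 2.706. Fail to reject H₀. No evidence of dependence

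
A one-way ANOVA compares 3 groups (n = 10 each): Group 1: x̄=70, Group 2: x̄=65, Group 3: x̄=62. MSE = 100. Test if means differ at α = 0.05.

Grand mean = 65.67. SS_between = 326.67, MS_between = 163.33. F = 1.633, F_crit ≈ 3.354. Fail to reject H₀.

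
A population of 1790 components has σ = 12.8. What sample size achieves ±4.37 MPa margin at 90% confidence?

Without FPC: n₀ = (1.645×12.8/4.37)² = 23.216. With FPC: n = n₀N/(n₀+N-1) = 22.9 → n = 23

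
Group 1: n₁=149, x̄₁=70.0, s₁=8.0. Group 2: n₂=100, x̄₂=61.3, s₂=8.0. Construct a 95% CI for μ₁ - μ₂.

Difference = 8.7. SE = √(8.0²/149 + 8.0²/100) = 1.034. CI = (6.67, 10.73)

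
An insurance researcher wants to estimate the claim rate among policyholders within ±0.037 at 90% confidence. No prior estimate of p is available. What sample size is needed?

Conservative approach: use p = 0.5 (maximizes p(1-p) = 0.25). n = z²(0.25)/E² = 1.645²×0.25/0.037² = 494.2 → n = 495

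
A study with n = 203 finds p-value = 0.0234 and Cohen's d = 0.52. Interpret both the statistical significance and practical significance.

Statistically significant (p = 0.0234 < 0.05). Cohen's d = 0.52 indicates a medium effect size. Both statistical and practical significance should be considered.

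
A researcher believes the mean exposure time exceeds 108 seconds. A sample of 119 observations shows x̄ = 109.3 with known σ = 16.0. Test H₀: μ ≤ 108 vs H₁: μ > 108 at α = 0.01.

z = 0.886. Critical value: 2.33. Fail to reject H₀.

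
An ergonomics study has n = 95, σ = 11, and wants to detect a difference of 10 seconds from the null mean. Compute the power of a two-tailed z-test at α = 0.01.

SE = σ/√n = 11/√95 = 1.129. Non-centrality λ = d/SE = 10/1.129 = 8.861. Power ≈ Φ(λ - z_{α/2}) = Φ(8.861 - 2.576) = Φ(6.285) = 1.0.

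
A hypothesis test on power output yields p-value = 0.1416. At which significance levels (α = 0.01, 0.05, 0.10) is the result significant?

p = 0.1416. Not significant at any of the given levels.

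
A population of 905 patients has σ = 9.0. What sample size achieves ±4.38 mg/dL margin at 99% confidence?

Without FPC: n₀ = (2.576×9.0/4.38)² = 28.017. With FPC: n = n₀N/(n₀+N-1) = 27.2 → n = 28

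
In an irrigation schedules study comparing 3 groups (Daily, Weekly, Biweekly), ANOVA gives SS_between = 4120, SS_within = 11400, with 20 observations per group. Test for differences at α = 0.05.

df_between = 2, df_within = 57. F = MS_between/MS_within = 2060.0/200.0 = 10.3. F_crit ≈ 3.159. Reject H₀. At least one mean differs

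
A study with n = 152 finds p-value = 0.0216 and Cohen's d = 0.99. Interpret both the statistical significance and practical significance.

Statistically significant (p = 0.0216 < 0.05). Cohen's d = 0.99 indicates a large effect size. Both statistical and practical significance should be considered.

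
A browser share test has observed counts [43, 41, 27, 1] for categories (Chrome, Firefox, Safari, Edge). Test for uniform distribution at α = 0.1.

Expected = 28 each. χ² = Σ(O-E)²/E = 40.143. df = 3, critical value = 6.251. Reject H₀.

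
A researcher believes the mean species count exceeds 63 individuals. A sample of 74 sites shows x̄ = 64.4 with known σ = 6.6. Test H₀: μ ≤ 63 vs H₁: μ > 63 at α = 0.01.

z = 1.825. Critical value: 2.33. Fail to reject H₀.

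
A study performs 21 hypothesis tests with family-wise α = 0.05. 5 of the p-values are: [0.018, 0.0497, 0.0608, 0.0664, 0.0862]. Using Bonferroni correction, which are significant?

Bonferroni α = 0.05/21 = 0.00238. None of the given p-values are significant.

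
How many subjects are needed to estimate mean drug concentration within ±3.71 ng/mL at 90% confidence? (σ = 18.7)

n = (z*σ/E)² = (1.645×18.7/3.71)² = 68.7 → n = 69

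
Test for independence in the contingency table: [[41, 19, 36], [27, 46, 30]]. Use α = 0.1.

χ² = 14.415. df = 2, critical = 4.605. Reject H₀. Variables are dependent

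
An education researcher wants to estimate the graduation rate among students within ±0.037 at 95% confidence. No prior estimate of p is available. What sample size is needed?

Conservative approach: use p = 0.5 (maximizes p(1-p) = 0.25). n = z²(0.25)/E² = 1.96²×0.25/0.037² = 701.5 → n = 702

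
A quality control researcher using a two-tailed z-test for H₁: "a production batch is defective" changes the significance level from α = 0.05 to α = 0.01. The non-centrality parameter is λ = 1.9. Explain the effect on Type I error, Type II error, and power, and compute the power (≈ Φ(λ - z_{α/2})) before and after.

Decreasing α from 0.05 to 0.01:
• Type I error rate decreases (α is the Type I rate by definition).
• Critical value moves from z_{α/2} = 1.96 to 2.576, so power = Φ(λ - z_{α/2}) goes from Φ(1.9 - 1.96) = 0.476 to Φ(1.9 - 2.576) = 0.25.
• Type II error rate β = 1 - power therefore increases (0.524 → 0.75).
Appropriate when false positives are costly — here, scrapping a good batch — wasted material and cost for no reason.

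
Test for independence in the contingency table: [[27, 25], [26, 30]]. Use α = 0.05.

χ² = 0.326. df = 1, critical = 3.841. Fail to reject H₀. No evidence of dependence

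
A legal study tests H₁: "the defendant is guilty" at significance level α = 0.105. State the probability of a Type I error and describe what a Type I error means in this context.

P(Type I error) = α = 0.105. A Type I error is rejecting H₀ when H₀ is actually true (false positive) — here, concluding that the defendant is guilty when in fact this is not the case. Consequence: convicting an innocent person.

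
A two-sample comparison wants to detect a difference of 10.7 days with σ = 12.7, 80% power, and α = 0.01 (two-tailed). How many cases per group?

n per group = 2(z_α/2 + z_β)²σ²/d² = 2×(2.576 + 0.84)²×12.7²/10.7² = 32.9 → n = 33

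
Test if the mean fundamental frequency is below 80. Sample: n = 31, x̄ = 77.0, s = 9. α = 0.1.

t = (77.0 - 80)/(9/√31) = -1.856, df = 30. Critical t = -1.31. Reject H₀.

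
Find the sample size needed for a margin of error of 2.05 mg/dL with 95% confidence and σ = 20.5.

n = (z*σ/E)² = (1.96×20.5/2.05)² = 384.2 → n = 385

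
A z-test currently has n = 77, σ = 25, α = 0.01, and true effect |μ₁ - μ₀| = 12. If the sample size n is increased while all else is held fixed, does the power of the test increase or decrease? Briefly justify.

Power increases: a larger n shrinks the standard error σ/√n, moving the sampling distribution under H₁ further from the critical value.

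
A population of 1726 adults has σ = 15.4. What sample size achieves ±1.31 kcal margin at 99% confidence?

Without FPC: n₀ = (2.576×15.4/1.31)² = 917.045. With FPC: n = n₀N/(n₀+N-1) = 599.1 → n = 600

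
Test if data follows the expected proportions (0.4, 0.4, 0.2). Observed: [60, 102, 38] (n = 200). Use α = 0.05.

Expected: [80.0, 80.0, 40.0]. χ² = 11.15. df = 2, critical = 5.991. Reject H₀.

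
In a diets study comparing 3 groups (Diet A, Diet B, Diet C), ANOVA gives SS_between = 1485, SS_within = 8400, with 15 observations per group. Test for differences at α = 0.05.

df_between = 2, df_within = 42. F = MS_between/MS_within = 742.5/200.0 = 3.712. F_crit ≈ 3.22. Reject H₀. At least one mean differs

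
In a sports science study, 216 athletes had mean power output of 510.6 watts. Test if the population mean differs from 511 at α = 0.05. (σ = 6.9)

z = (x̄ - μ₀)/(σ/√n) = (510.6 - 511)/(6.9/√216) = -0.852. Critical value: ±1.96. Since |-0.852| ≤ 1.96, Fail to reject H₀.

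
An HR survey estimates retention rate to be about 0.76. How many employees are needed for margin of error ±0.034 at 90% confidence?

n = z²p(1-p)/E² = 1.645²×0.76×0.24/0.034² = 427.0 → n = 427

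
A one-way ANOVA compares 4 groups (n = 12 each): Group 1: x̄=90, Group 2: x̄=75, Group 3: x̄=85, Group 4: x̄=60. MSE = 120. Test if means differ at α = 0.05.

Grand mean = 77.5. SS_between = 6300.0, MS_between = 2100.0. F = 17.5, F_crit ≈ 2.816. Reject H₀.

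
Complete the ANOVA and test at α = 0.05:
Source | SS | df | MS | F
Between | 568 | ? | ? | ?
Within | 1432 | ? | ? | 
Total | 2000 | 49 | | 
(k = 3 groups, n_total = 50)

df_between = 2, df_within = 47. MS_between = 284.0, MS_within = 30.47. F = 9.321, F_crit ≈ 3.195. Reject H₀.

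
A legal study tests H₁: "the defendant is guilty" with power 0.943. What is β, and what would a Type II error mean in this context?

β = 1 - power = 1 - 0.943 = 0.057. A Type II error is failing to reject H₀ when H₀ is false (false negative) — here, failing to conclude that the defendant is guilty when in fact it is true. Consequence: acquitting a guilty person.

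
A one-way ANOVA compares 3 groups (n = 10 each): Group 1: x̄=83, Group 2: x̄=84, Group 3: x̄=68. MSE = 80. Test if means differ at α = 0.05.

Grand mean = 78.33. SS_between = 1606.67, MS_between = 803.33. F = 10.042, F_crit ≈ 3.354. Reject H₀.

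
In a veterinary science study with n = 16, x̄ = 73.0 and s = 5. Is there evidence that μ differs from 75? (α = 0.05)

t = (x̄ - μ₀)/(s/√n) = (73.0 - 75)/(5/√16) = -1.6. df = 15, critical t = ±2.131. Fail to reject H₀.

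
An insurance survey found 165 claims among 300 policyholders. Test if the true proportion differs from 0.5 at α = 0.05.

p̂ = 0.55, p₀ = 0.5. z = (p̂ - p₀)/√(p₀(1-p₀)/n) = 1.732. Critical: ±1.96. Fail to reject H₀.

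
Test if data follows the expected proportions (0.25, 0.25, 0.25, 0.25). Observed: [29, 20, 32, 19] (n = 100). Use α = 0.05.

Expected: [25.0, 25.0, 25.0, 25.0]. χ² = 5.04. df = 3, critical = 7.815. Fail to reject H₀.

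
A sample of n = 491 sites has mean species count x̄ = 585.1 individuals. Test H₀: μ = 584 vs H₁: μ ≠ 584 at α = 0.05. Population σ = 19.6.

z = (x̄ - μ₀)/(σ/√n) = (585.1 - 584)/(19.6/√491) = 1.244. Critical value: ±1.96. Since |1.244| ≤ 1.96, Fail to reject H₀.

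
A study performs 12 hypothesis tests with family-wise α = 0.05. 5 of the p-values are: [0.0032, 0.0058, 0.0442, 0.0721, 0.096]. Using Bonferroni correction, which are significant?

Bonferroni α = 0.05/12 = 0.00417. Significant p-values: [0.0032]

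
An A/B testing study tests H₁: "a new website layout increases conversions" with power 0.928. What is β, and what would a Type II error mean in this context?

β = 1 - power = 1 - 0.928 = 0.072. A Type II error is failing to reject H₀ when H₀ is false (false negative) — here, failing to conclude that a new website layout increases conversions when in fact it is true. Consequence: discarding a layout that would have improved conversions — lost revenue.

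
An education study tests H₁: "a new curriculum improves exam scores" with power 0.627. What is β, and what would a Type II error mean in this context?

β = 1 - power = 1 - 0.627 = 0.373. A Type II error is failing to reject H₀ when H₀ is false (false negative) — here, failing to conclude that a new curriculum improves exam scores when in fact it is true. Consequence: keeping the old curriculum when the new one would have helped students.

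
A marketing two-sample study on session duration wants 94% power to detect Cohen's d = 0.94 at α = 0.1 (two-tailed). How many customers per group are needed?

z_{α/2} = 1.645, z_β = Φ⁻¹(0.94) = 1.555. For large effect (d = 0.94): n per group = 2(z_{α/2} + z_β)²/d² = 2(1.645 + 1.555)²/0.94² = 23.2 → 24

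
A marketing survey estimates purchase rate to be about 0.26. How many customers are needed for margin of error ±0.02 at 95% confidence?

n = z²p(1-p)/E² = 1.96²×0.26×0.74/0.02² = 1847.8 → n = 1848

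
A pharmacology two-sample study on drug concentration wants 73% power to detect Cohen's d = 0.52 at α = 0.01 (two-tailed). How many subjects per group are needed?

z_{α/2} = 2.576, z_β = Φ⁻¹(0.73) = 0.613. For medium effect (d = 0.52): n per group = 2(z_{α/2} + z_β)²/d² = 2(2.576 + 0.613)²/0.52² = 75.2 → 76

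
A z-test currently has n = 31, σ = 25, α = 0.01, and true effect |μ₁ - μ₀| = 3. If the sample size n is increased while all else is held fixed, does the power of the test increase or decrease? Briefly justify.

Power increases: a larger n shrinks the standard error σ/√n, moving the sampling distribution under H₁ further from the critical value.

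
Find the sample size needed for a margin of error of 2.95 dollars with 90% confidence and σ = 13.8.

n = (z*σ/E)² = (1.645×13.8/2.95)² = 59.2 → n = 60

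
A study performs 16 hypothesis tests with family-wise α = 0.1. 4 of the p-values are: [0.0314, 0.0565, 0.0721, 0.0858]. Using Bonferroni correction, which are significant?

Bonferroni α = 0.1/16 = 0.00625. None of the given p-values are significant.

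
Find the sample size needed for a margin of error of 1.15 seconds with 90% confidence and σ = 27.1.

n = (z*σ/E)² = (1.645×27.1/1.15)² = 1502.7 → n = 1503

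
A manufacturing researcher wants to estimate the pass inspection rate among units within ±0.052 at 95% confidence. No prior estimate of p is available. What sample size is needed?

Conservative approach: use p = 0.5 (maximizes p(1-p) = 0.25). n = z²(0.25)/E² = 1.96²×0.25/0.052² = 355.2 → n = 356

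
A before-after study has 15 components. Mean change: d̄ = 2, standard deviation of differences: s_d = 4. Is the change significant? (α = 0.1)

t = d̄/(s_d/√n) = 2/(4/√15) = 1.936. df = 14, critical t = ±1.761. Reject H₀.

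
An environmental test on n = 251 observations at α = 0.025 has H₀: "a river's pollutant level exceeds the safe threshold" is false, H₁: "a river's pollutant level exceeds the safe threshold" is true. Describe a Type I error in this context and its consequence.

Type I error: rejecting H₀ when it is true — concluding that a river's pollutant level exceeds the safe threshold when in fact it is not. Consequence: shutting down a compliant factory unnecessarily.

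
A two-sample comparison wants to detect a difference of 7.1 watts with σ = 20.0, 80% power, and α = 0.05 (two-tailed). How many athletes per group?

n per group = 2(z_α/2 + z_β)²σ²/d² = 2×(1.96 + 0.84)²×20.0²/7.1² = 124.4 → n = 125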